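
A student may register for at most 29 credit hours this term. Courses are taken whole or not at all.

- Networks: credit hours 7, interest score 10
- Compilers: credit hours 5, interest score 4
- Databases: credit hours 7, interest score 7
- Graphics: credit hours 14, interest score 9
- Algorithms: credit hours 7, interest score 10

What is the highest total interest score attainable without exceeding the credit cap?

Allowing fractional choices, the relaxed optimum would be about 32.9, but courses are indivisible.
Networks + Databases + Algorithms: credit hours 7 + 7 + 7 = 21 ≤ 29, interest score 10 + 7 + 10 = 27.
Networks + Graphics + Algorithms: credit hours 7 + 14 + 7 = 28 ≤ 29, interest score 10 + 9 + 10 = 29.
Networks + Compilers + Databases + Algorithms: credit hours 7 + 5 + 7 + 7 = 26 ≤ 29, interest score 10 + 4 + 7 + 10 = 31.
Best is Networks, Compilers, Databases, and Algorithms with total interest score 31.

31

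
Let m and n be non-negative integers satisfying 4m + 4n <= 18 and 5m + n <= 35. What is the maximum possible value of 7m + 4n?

(m,n)=(4,0) is feasible, giving 28.
(m,n)=(3,1) is feasible, giving 25.
(m,n)=(3,0) is feasible, giving 21.
Maximum is 28 at (m,n)=(4,0).

28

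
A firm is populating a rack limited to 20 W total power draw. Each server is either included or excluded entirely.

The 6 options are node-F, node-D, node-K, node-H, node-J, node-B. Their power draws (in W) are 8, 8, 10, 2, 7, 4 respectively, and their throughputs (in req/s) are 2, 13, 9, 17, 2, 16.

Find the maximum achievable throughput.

This is a 0-1 knapsack instance.
Allowing fractional choices, the relaxed optimum would be about 51.4, but servers are indivisible.
node-K + node-H + node-B: power draw 10 + 2 + 4 = 16 ≤ 20, throughput 9 + 17 + 16 = 42.
node-D + node-H + node-B: power draw 8 + 2 + 4 = 14 ≤ 20, throughput 13 + 17 + 16 = 46.
node-D + node-K + node-H: power draw 8 + 10 + 2 = 20 ≤ 20, throughput 13 + 9 + 17 = 39.
Best is node-D, node-H, and node-B with total throughput 46.

46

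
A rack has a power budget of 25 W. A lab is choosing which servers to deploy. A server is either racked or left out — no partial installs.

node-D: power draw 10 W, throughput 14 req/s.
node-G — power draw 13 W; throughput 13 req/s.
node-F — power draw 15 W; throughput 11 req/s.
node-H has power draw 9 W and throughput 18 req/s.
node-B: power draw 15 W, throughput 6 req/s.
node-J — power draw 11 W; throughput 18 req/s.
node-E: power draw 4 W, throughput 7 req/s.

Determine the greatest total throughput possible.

43

Treat it as a binary knapsack problem.
node-D + node-J + node-E: power draw 10 + 11 + 4 = 25 ≤ 25, throughput 14 + 18 + 7 = 39.
node-H + node-J + node-E: power draw 9 + 11 + 4 = 24 ≤ 25, throughput 18 + 18 + 7 = 43.
node-D + node-H + node-E: power draw 10 + 9 + 4 = 23 ≤ 25, throughput 14 + 18 + 7 = 39.
Best is node-H, node-J, and node-E with total throughput 43.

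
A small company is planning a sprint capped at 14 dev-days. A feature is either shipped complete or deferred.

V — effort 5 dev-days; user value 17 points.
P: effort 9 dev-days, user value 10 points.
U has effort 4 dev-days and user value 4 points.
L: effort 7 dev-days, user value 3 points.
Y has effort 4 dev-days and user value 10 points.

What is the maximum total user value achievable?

31

This is a 0-1 knapsack instance.
V + Y: effort 5 + 4 = 9 ≤ 14, user value 17 + 10 = 27.
V + U + Y: effort 5 + 4 + 4 = 13 ≤ 14, user value 17 + 4 + 10 = 31.
Best is V, U, and Y with total user value 31.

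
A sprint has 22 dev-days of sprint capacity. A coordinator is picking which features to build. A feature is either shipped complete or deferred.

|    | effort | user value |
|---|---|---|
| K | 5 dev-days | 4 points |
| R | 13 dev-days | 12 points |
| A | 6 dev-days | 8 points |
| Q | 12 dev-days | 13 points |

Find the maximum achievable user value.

21

A + Q: effort 6 + 12 = 18 ≤ 22, user value 8 + 13 = 21.
R + A: effort 13 + 6 = 19 ≤ 22, user value 12 + 8 = 20.
K + Q: effort 5 + 12 = 17 ≤ 22, user value 4 + 13 = 17.
Best is A and Q with total user value 21.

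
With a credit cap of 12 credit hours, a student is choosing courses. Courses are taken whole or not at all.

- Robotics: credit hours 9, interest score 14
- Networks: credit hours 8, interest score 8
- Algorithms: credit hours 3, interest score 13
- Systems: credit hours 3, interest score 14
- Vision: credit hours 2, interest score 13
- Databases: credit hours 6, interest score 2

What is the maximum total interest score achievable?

40

Algorithms + Systems + Vision: credit hours 3 + 3 + 2 = 8 ≤ 12, interest score 13 + 14 + 13 = 40.
Systems + Vision + Databases: credit hours 3 + 2 + 6 = 11 ≤ 12, interest score 14 + 13 + 2 = 29.
Algorithms + Systems + Databases: credit hours 3 + 3 + 6 = 12 ≤ 12, interest score 13 + 14 + 2 = 29.
Best is Algorithms, Systems, and Vision with total interest score 40.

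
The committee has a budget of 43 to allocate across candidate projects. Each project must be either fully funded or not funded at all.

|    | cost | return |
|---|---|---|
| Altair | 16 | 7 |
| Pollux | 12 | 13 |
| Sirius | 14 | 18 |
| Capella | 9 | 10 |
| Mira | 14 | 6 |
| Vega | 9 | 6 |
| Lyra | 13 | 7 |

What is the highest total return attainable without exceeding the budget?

Take Pollux, Sirius, and Capella: cost 12 + 14 + 9 = 35 ≤ 43, return 13 + 18 + 10 = 41.
No other feasible combination does better.

41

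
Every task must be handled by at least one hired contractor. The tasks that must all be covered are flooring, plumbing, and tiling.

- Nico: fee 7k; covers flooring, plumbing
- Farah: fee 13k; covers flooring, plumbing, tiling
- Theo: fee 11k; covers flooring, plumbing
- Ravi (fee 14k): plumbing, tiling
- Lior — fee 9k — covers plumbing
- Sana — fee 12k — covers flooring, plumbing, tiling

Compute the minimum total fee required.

12

The greedy cost-per-new-task heuristic would pick Nico and Sana for 19, but a cheaper cover exists.
Sana alone covers flooring, plumbing, tiling — every task.
Total fee: 12.
No cover costs less than 12.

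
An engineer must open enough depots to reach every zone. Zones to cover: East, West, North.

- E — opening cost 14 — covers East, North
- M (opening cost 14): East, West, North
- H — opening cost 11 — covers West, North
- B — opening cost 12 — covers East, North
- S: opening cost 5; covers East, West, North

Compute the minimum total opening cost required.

This is a weighted set-cover instance.
S alone covers East, West, North — every zone.
Total opening cost: 5.
No cover costs less than 5.

5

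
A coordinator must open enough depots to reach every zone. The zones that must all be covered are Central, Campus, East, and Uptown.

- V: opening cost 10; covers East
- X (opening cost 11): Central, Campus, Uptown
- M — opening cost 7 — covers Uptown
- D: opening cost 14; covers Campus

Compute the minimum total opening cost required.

This is a weighted set-cover instance.
Choose V and X: together they cover Central, Campus, East, Uptown — every zone.
Total opening cost: 10 + 11 = 21.
No cover costs less than 21.

21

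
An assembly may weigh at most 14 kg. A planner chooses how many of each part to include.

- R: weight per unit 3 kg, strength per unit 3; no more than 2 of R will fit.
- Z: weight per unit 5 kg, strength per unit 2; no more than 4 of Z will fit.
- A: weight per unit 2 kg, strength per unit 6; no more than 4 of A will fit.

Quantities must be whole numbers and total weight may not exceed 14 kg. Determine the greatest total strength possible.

30

This is a bounded integer knapsack.
A has the best ratio (6/2); taking only A gives at most 4×6 = 24 (stopped by the supply cap of 4).
Mixing does better — 2×R and 4×A: weight 14 ≤ 14, strength 2·3 + 4·6 = 30.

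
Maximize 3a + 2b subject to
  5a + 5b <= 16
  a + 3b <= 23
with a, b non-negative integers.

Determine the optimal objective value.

9

The continuous relaxation peaks at (3.2, 0) with value 9.60; rounding to a feasible lattice point costs some objective.
(a,b)=(3,0): 5·3+5·0=15≤16, 1·3+3·0=3≤23, objective 9.
(a,b)=(2,1): 5·2+5·1=15≤16, 1·2+3·1=5≤23, objective 8.
The best lattice point is (3,0), giving 9.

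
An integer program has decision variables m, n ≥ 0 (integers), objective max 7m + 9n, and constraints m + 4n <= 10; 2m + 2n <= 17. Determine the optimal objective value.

(m,n)=(8,0) is feasible, giving 56.
(m,n)=(7,0) is feasible, giving 49.
No feasible integer point exceeds 56.

56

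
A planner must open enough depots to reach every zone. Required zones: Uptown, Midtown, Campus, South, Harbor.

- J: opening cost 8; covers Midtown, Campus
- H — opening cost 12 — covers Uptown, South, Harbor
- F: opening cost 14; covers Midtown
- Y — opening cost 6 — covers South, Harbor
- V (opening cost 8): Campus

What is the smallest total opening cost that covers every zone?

The greedy cost-per-new-zone heuristic would pick Y, J, and H for 26, but a cheaper cover exists.
Choose J and H: together they cover Uptown, Midtown, Campus, South, Harbor — every zone.
Total opening cost: 8 + 12 = 20.
No cover costs less than 20.

20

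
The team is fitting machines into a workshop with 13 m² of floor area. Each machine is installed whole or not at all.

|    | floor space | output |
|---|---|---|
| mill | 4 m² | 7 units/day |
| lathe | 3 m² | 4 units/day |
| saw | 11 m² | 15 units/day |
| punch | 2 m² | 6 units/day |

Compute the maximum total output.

This is a 0-1 knapsack instance.
mill + lathe + punch: floor space 4 + 3 + 2 = 9 ≤ 13, output 7 + 4 + 6 = 17.
saw + punch: floor space 11 + 2 = 13 ≤ 13, output 15 + 6 = 21.
saw: floor space 11 ≤ 13, output 15.
Best is saw and punch with total output 21.

21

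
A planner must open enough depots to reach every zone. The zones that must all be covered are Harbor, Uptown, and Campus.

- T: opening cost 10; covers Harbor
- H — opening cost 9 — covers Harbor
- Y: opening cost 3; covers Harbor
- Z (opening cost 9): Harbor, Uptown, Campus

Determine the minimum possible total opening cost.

This is a weighted set-cover instance.
The greedy cost-per-new-zone heuristic would pick Y and Z for 12, but a cheaper cover exists.
Z alone covers Harbor, Uptown, Campus — every zone.
Total opening cost: 9.
No cover costs less than 9.

9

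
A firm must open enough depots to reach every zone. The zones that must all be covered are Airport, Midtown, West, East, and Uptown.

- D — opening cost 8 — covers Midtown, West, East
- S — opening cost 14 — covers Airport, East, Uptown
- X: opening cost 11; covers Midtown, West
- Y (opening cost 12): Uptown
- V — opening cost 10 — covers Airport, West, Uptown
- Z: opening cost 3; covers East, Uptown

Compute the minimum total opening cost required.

The greedy cost-per-new-zone heuristic would pick Z, D, and V for 21, but a cheaper cover exists.
Choose D and V: together they cover Airport, Midtown, West, East, Uptown — every zone.
Total opening cost: 8 + 10 = 18.
No cover costs less than 18.

18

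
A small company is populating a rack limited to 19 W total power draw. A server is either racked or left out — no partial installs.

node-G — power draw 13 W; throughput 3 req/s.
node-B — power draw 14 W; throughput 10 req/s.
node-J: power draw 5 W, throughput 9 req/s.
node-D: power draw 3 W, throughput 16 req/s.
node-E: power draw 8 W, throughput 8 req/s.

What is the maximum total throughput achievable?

This is an integer program with binary decision variables.
Take node-J, node-D, and node-E: power draw 5 + 3 + 8 = 16 ≤ 19, throughput 9 + 16 + 8 = 33.
No other feasible combination does better.

33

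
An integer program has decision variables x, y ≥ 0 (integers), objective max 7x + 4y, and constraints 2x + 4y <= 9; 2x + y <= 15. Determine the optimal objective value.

The continuous relaxation peaks at (4.5, 0) with value 31.50; rounding to a feasible lattice point costs some objective.
(x,y)=(4,0): 2·4+4·0=8≤9, 2·4+1·0=8≤15, objective 28.
(x,y)=(3,0): 2·3+4·0=6≤9, 2·3+1·0=6≤15, objective 21.
Maximum is 28 at (x,y)=(4,0).

28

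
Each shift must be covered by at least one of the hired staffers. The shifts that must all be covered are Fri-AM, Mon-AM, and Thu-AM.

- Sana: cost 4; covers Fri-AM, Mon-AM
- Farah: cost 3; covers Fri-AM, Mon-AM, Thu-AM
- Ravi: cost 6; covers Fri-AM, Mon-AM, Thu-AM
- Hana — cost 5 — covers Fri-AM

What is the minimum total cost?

Farah alone covers Fri-AM, Mon-AM, Thu-AM — every shift.
Total cost: 3.

3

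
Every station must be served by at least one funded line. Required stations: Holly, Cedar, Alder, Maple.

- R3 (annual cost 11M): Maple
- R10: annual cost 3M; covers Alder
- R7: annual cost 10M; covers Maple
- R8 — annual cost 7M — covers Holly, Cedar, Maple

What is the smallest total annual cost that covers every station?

10

This is a weighted set-cover instance.
Choose R10 and R8: together they cover Holly, Cedar, Alder, Maple — every station.
Total annual cost: 3 + 7 = 10.
No cover costs less than 10.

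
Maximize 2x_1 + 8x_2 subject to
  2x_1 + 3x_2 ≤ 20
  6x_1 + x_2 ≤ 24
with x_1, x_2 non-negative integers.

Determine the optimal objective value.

50

Relaxing integrality, the LP optimum is 53.33 at (x_1,x_2) = (0, 6.67), which is not an integer point.
(x_1,x_2)=(1,6): 2·1+3·6=20≤20, 6·1+1·6=12≤24, objective 50.
(x_1,x_2)=(0,6): 2·0+3·6=18≤20, 6·0+1·6=6≤24, objective 48.
Maximum is 50 at (x_1,x_2)=(1,6).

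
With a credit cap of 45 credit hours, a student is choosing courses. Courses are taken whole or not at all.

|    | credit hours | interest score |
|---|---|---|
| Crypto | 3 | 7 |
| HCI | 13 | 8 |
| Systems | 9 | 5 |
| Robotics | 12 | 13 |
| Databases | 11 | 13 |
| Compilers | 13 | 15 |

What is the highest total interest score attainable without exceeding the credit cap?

48

Crypto + HCI + Databases + Compilers: credit hours 3 + 13 + 11 + 13 = 40 ≤ 45, interest score 7 + 8 + 13 + 15 = 43.
Systems + Robotics + Databases + Compilers: credit hours 9 + 12 + 11 + 13 = 45 ≤ 45, interest score 5 + 13 + 13 + 15 = 46.
Crypto + Robotics + Databases + Compilers: credit hours 3 + 12 + 11 + 13 = 39 ≤ 45, interest score 7 + 13 + 13 + 15 = 48.
Best is Crypto, Robotics, Databases, and Compilers with total interest score 48.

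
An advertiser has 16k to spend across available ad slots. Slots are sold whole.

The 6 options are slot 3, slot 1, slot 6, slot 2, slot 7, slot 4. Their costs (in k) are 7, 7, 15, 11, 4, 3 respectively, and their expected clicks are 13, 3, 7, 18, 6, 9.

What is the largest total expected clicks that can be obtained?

28

slot 2 + slot 4: cost 11 + 3 = 14 ≤ 16, expected clicks 18 + 9 = 27.
slot 3 + slot 7 + slot 4: cost 7 + 4 + 3 = 14 ≤ 16, expected clicks 13 + 6 + 9 = 28.
slot 2 + slot 7: cost 11 + 4 = 15 ≤ 16, expected clicks 18 + 6 = 24.
Best is slot 3, slot 7, and slot 4 with total expected clicks 28.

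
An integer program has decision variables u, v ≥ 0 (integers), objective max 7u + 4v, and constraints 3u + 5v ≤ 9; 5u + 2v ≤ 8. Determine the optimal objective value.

11

(u,v)=(1,1): 3·1+5·1=8≤9, 5·1+2·1=7≤8, objective 11.
(u,v)=(1,0): 3·1+5·0=3≤9, 5·1+2·0=5≤8, objective 7.
No feasible integer point exceeds 11.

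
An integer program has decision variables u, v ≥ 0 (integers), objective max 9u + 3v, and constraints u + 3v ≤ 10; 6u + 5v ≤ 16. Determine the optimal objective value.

18

The continuous relaxation peaks at (2.67, 0) with value 24.00; rounding to a feasible lattice point costs some objective.
(u,v)=(2,0): 1·2+3·0=2≤10, 6·2+5·0=12≤16, objective 18.
(u,v)=(1,1): 1·1+3·1=4≤10, 6·1+5·1=11≤16, objective 12.
No feasible integer point exceeds 18.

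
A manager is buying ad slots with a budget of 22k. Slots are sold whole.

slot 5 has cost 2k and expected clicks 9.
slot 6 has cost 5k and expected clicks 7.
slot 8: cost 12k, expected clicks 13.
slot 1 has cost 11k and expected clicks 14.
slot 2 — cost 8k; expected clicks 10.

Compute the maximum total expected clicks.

33

Allowing fractional choices, the relaxed optimum would be about 35.0, but ad slots are indivisible.
slot 5 + slot 8 + slot 2: cost 2 + 12 + 8 = 22 ≤ 22, expected clicks 9 + 13 + 10 = 32.
slot 5 + slot 1 + slot 2: cost 2 + 11 + 8 = 21 ≤ 22, expected clicks 9 + 14 + 10 = 33.
Best is slot 5, slot 1, and slot 2 with total expected clicks 33.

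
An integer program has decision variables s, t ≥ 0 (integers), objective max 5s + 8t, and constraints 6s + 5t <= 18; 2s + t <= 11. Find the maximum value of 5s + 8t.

24

Relaxing integrality, the LP optimum is 28.80 at (s,t) = (0, 3.6), which is not an integer point.
(s,t)=(0,3): 6·0+5·3=15≤18, 2·0+1·3=3≤11, objective 24.
(s,t)=(1,2): 6·1+5·2=16≤18, 2·1+1·2=4≤11, objective 21.
(s,t)=(0,2): 6·0+5·2=10≤18, 2·0+1·2=2≤11, objective 16.
Maximum is 24 at (s,t)=(0,3).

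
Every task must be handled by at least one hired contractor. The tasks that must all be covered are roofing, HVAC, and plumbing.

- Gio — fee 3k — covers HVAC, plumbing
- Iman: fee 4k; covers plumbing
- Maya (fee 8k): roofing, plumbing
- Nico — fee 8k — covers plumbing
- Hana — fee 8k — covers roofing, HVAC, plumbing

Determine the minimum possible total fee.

8

This is an integer covering problem.
The greedy cost-per-new-task heuristic would pick Gio and Maya for 11, but a cheaper cover exists.
Hana alone covers roofing, HVAC, plumbing — every task.
Total fee: 8.
No cover costs less than 8.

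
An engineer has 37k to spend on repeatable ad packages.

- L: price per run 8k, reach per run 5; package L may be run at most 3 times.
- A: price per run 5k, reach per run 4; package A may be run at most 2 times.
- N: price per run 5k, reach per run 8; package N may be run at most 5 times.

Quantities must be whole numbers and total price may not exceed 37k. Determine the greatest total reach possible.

48

This is a bounded integer knapsack.
Take 2×A and 5×N: price 35 ≤ 37, reach 2·4 + 5·8 = 48.
N has the best ratio (8/5) and is taken to its limit of 5; remaining capacity is filled optimally with the others.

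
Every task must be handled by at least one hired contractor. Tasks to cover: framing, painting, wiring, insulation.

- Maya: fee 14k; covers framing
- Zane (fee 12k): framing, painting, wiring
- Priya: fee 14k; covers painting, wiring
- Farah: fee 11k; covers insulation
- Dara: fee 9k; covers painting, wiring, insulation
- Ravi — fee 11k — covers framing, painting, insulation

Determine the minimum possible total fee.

20

Choose Dara and Ravi: together they cover framing, painting, wiring, insulation — every task.
Total fee: 9 + 11 = 20.
No cover costs less than 20.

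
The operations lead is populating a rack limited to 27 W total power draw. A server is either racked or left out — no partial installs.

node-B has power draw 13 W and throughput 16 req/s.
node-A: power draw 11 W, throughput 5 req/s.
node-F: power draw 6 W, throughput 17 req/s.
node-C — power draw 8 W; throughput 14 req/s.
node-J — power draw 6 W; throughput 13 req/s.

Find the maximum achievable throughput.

47

Take node-B, node-F, and node-C: power draw 13 + 6 + 8 = 27 ≤ 27, throughput 16 + 17 + 14 = 47.
No other feasible combination does better.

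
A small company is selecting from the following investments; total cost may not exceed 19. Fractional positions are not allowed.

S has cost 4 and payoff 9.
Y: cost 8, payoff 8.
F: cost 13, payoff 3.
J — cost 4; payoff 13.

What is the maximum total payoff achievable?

30

Take S, Y, and J: cost 4 + 8 + 4 = 16 ≤ 19, payoff 9 + 8 + 13 = 30.
No other feasible combination does better.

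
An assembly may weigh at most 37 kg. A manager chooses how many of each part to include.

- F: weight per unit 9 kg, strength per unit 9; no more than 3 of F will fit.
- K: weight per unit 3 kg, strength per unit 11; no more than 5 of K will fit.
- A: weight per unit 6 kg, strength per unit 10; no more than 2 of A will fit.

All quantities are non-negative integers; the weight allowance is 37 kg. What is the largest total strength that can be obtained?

84

Take 1×F, 5×K, and 2×A: weight 36 ≤ 37, strength 1·9 + 5·11 + 2·10 = 84.
K has the best ratio (11/3) and is taken to its limit of 5; remaining capacity is filled optimally with the others.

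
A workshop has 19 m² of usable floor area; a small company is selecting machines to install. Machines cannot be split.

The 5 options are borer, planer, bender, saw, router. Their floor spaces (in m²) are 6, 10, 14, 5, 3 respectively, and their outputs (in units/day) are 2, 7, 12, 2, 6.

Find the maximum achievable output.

This is an integer program with binary decision variables.
Allowing fractional choices, the relaxed optimum would be about 19.4, but machines are indivisible.
bender + router: floor space 14 + 3 = 17 ≤ 19, output 12 + 6 = 18.
planer + saw + router: floor space 10 + 5 + 3 = 18 ≤ 19, output 7 + 2 + 6 = 15.
borer + planer + router: floor space 6 + 10 + 3 = 19 ≤ 19, output 2 + 7 + 6 = 15.
Best is bender and router with total output 18.

18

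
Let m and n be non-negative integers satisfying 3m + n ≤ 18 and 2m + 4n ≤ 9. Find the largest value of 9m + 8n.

The continuous relaxation peaks at (4.5, 0) with value 40.50; rounding to a feasible lattice point costs some objective.
(m,n)=(4,0) is feasible, giving 36.
(m,n)=(3,0) is feasible, giving 27.
The best lattice point is (4,0), giving 36.

36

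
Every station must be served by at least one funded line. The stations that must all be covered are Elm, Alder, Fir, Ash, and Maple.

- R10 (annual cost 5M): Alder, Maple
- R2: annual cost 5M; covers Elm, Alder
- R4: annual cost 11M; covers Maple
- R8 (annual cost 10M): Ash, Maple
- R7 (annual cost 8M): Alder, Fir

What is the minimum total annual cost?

23

This is an integer covering problem.
The greedy cost-per-new-station heuristic would pick R10, R2, R7, and R8 for 28, but a cheaper cover exists.
Choose R2, R8, and R7: together they cover Elm, Alder, Fir, Ash, Maple — every station.
Total annual cost: 5 + 10 + 8 = 23.
No cover costs less than 23.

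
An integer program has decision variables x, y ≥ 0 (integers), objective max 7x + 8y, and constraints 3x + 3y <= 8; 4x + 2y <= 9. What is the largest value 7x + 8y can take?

(x,y)=(0,2) is feasible, giving 16.
(x,y)=(1,1) is feasible, giving 15.
The best lattice point is (0,2), giving 16.

16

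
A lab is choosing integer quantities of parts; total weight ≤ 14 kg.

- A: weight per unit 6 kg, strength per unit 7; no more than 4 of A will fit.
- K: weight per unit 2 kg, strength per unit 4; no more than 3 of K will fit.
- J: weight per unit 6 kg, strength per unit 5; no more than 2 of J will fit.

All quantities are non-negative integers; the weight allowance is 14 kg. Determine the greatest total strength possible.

This is a bounded integer knapsack.
K has the best ratio (4/2); taking only K gives at most 3×4 = 12 (stopped by the supply cap of 3).
Mixing does better — 1×A and 3×K: weight 12 ≤ 14, strength 1·7 + 3·4 = 19.

19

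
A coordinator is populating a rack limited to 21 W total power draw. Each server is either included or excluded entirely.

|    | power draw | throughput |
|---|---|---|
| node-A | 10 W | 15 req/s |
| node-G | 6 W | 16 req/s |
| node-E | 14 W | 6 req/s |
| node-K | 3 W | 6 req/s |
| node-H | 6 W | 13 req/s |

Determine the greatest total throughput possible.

37

This is a 0-1 knapsack instance.
Take node-A, node-G, and node-K: power draw 10 + 6 + 3 = 19 ≤ 21, throughput 15 + 16 + 6 = 37.
No other feasible combination does better.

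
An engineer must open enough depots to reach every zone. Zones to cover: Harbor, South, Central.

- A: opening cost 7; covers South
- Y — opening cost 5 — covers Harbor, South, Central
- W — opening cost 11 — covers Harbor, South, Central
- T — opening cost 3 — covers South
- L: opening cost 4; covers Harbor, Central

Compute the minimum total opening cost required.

5

Y alone covers Harbor, South, Central — every zone.
Total opening cost: 5.
No cover costs less than 5.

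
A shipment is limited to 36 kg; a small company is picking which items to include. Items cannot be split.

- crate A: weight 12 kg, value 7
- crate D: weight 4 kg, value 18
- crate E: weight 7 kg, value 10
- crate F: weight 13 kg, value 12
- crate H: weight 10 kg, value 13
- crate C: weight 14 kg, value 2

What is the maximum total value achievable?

This is an integer program with binary decision variables.
crate A + crate D + crate E + crate H: weight 12 + 4 + 7 + 10 = 33 ≤ 36, value 7 + 18 + 10 + 13 = 48.
crate D + crate E + crate F + crate H: weight 4 + 7 + 13 + 10 = 34 ≤ 36, value 18 + 10 + 12 + 13 = 53.
Best is crate D, crate E, crate F, and crate H with total value 53.

53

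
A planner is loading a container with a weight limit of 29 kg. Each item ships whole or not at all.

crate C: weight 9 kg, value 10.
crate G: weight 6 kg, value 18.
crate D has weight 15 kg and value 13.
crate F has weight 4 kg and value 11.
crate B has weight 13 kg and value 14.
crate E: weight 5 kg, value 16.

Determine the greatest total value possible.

Take crate G, crate F, crate B, and crate E: weight 6 + 4 + 13 + 5 = 28 ≤ 29, value 18 + 11 + 14 + 16 = 59.
No other feasible combination does better.

59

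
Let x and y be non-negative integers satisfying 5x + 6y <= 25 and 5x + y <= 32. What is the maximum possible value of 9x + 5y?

45

(x,y)=(5,0): 5·5+6·0=25≤25, 5·5+1·0=25≤32, objective 45.
(x,y)=(4,0): 5·4+6·0=20≤25, 5·4+1·0=20≤32, objective 36.
The best lattice point is (5,0), giving 45.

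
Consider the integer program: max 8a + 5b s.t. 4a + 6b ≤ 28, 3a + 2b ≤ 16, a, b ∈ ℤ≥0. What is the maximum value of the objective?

42

Relaxing integrality, the LP optimum is 42.67 at (a,b) = (5.33, 0), which is not an integer point.
(a,b)=(4,2): 4·4+6·2=28≤28, 3·4+2·2=16≤16, objective 42.
(a,b)=(5,0): 4·5+6·0=20≤28, 3·5+2·0=15≤16, objective 40.
No feasible integer point exceeds 42.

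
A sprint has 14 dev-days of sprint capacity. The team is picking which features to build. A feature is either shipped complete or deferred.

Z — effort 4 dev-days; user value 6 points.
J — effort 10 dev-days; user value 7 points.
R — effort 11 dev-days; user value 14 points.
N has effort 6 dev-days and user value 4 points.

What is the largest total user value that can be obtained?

Allowing fractional choices, the relaxed optimum would be about 18.7, but features are indivisible.
Z + N: effort 4 + 6 = 10 ≤ 14, user value 6 + 4 = 10.
Z + J: effort 4 + 10 = 14 ≤ 14, user value 6 + 7 = 13.
R: effort 11 ≤ 14, user value 14.
Best is R with total user value 14.

14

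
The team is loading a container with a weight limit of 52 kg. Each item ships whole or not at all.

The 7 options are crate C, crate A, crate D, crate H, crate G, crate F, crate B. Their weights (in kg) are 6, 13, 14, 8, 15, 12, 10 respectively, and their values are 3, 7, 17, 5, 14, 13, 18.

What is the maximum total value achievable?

This is an integer program with binary decision variables.
Allowing fractional choices, the relaxed optimum would be about 62.6, but items are indivisible.
crate C + crate D + crate H + crate F + crate B: weight 6 + 14 + 8 + 12 + 10 = 50 ≤ 52, value 3 + 17 + 5 + 13 + 18 = 56.
crate D + crate G + crate F + crate B: weight 14 + 15 + 12 + 10 = 51 ≤ 52, value 17 + 14 + 13 + 18 = 62.
Best is crate D, crate G, crate F, and crate B with total value 62.

62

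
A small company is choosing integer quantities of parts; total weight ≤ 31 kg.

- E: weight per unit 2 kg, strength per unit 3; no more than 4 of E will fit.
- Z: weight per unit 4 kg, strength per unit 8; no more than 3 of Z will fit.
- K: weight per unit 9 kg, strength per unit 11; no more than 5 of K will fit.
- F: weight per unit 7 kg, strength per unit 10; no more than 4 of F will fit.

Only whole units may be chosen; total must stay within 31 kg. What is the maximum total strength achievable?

50

This is a bounded integer knapsack.
Z has the best ratio (8/4); taking only Z gives at most 3×8 = 24 (stopped by the supply cap of 3).
Mixing does better — 2×E, 3×Z, and 2×F: weight 30 ≤ 31, strength 2·3 + 3·8 + 2·10 = 50.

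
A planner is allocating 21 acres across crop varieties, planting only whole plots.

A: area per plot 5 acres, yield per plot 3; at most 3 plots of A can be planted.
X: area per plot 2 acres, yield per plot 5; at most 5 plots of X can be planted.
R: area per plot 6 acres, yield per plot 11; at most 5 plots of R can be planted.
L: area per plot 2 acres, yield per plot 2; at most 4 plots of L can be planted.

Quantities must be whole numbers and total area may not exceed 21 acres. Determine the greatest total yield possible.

This is a bounded integer knapsack.
X has the best ratio (5/2); taking only X gives at most 5×5 = 25 (stopped by the supply cap of 5).
Mixing does better — 4×X and 2×R: area 20 ≤ 21, yield 4·5 + 2·11 = 42.

42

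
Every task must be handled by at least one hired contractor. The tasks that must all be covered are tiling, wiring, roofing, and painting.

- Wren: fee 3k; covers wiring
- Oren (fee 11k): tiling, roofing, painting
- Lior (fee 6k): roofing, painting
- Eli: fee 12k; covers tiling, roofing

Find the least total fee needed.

14

The greedy cost-per-new-task heuristic would pick Wren, Lior, and Oren for 20, but a cheaper cover exists.
Choose Wren and Oren: together they cover tiling, wiring, roofing, painting — every task.
Total fee: 3 + 11 = 14.
No cover costs less than 14.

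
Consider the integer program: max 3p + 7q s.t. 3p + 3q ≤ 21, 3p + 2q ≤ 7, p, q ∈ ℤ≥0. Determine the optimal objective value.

21

(p,q)=(0,3): 3·0+3·3=9≤21, 3·0+2·3=6≤7, objective 21.
(p,q)=(1,2): 3·1+3·2=9≤21, 3·1+2·2=7≤7, objective 17.
(p,q)=(0,2): 3·0+3·2=6≤21, 3·0+2·2=4≤7, objective 14.
Maximum is 21 at (p,q)=(0,3).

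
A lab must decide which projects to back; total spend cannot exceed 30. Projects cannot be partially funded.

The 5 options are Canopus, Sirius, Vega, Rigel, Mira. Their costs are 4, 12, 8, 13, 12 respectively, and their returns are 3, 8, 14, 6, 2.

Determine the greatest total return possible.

Allowing fractional choices, the relaxed optimum would be about 27.8, but projects are indivisible.
Canopus + Vega + Rigel: cost 4 + 8 + 13 = 25 ≤ 30, return 3 + 14 + 6 = 23.
Canopus + Sirius + Vega: cost 4 + 12 + 8 = 24 ≤ 30, return 3 + 8 + 14 = 25.
Best is Canopus, Sirius, and Vega with total return 25.

25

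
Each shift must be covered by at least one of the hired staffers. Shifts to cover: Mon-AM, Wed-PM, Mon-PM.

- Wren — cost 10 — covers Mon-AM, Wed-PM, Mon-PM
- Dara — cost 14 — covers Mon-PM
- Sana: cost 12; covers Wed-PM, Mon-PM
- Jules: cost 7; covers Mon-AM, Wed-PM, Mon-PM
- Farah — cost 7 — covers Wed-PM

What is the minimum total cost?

Jules alone covers Mon-AM, Wed-PM, Mon-PM — every shift.
Total cost: 7.
No cover costs less than 7.

7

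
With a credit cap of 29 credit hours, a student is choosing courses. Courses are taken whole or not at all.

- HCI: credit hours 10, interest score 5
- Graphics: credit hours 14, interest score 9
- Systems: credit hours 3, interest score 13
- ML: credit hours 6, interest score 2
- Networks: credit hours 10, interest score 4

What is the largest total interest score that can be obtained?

Allowing fractional choices, the relaxed optimum would be about 27.8, but courses are indivisible.
Graphics + Systems + ML: credit hours 14 + 3 + 6 = 23 ≤ 29, interest score 9 + 13 + 2 = 24.
HCI + Graphics + Systems: credit hours 10 + 14 + 3 = 27 ≤ 29, interest score 5 + 9 + 13 = 27.
Graphics + Systems + Networks: credit hours 14 + 3 + 10 = 27 ≤ 29, interest score 9 + 13 + 4 = 26.
Best is HCI, Graphics, and Systems with total interest score 27.

27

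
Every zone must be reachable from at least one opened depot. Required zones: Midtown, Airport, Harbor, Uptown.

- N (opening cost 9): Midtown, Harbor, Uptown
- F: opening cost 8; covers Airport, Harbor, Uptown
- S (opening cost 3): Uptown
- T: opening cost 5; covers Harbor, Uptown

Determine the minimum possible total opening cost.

17

The greedy cost-per-new-zone heuristic would pick T, F, and N for 22, but a cheaper cover exists.
Choose N and F: together they cover Midtown, Airport, Harbor, Uptown — every zone.
Total opening cost: 9 + 8 = 17.
No cover costs less than 17.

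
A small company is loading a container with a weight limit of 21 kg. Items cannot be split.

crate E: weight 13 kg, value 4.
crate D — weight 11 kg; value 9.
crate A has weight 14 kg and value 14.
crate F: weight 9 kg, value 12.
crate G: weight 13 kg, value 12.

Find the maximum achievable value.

21

Take crate D and crate F: weight 11 + 9 = 20 ≤ 21, value 9 + 12 = 21.
No other feasible combination does better.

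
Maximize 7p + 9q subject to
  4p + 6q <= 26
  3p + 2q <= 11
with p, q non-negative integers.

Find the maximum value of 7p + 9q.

36

Relaxing integrality, the LP optimum is 40.40 at (p,q) = (1.4, 3.4), which is not an integer point.
(p,q)=(0,4): 4·0+6·4=24≤26, 3·0+2·4=8≤11, objective 36.
(p,q)=(1,3): 4·1+6·3=22≤26, 3·1+2·3=9≤11, objective 34.
No feasible integer point exceeds 36.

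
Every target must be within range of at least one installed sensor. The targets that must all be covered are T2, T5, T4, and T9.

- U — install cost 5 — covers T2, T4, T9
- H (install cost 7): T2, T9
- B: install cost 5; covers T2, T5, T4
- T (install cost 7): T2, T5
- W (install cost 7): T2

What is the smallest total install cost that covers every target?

10

Choose U and B: together they cover T2, T5, T4, T9 — every target.
Total install cost: 5 + 5 = 10.
No cover costs less than 10.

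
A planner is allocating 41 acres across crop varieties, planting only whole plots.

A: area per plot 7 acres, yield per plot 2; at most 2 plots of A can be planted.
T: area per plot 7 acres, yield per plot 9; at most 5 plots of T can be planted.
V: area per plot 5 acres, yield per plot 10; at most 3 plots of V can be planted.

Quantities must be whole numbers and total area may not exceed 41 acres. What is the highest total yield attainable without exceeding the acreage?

57

This is a bounded integer knapsack.
3×T and 3×V: area 36 ≤ 41, yield 3·9 + 3·10 = 57.
4×T and 2×V: area 38 ≤ 41, yield 4·9 + 2·10 = 56.
Best is 57.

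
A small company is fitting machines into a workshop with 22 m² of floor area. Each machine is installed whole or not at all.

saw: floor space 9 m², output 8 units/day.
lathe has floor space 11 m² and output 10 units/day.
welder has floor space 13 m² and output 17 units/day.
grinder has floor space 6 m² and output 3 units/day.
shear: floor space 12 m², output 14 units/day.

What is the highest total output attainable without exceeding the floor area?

saw + welder: floor space 9 + 13 = 22 ≤ 22, output 8 + 17 = 25.
saw + shear: floor space 9 + 12 = 21 ≤ 22, output 8 + 14 = 22.
Best is saw and welder with total output 25.

25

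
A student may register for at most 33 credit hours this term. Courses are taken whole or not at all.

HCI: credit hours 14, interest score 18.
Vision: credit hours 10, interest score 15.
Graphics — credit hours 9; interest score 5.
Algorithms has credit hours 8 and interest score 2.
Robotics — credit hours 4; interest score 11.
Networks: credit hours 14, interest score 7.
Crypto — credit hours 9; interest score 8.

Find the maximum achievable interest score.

44

This is a 0-1 knapsack instance.
Allowing fractional choices, the relaxed optimum would be about 48.4, but courses are indivisible.
HCI + Vision + Crypto: credit hours 14 + 10 + 9 = 33 ≤ 33, interest score 18 + 15 + 8 = 41.
HCI + Vision + Robotics: credit hours 14 + 10 + 4 = 28 ≤ 33, interest score 18 + 15 + 11 = 44.
Best is HCI, Vision, and Robotics with total interest score 44.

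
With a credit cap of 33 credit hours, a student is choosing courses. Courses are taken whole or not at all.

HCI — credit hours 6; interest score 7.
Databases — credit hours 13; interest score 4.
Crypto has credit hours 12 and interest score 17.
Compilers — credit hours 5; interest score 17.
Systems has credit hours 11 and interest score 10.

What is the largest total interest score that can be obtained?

44

This is a 0-1 knapsack instance.
Take Crypto, Compilers, and Systems: credit hours 12 + 5 + 11 = 28 ≤ 33, interest score 17 + 17 + 10 = 44.
No other feasible combination does better.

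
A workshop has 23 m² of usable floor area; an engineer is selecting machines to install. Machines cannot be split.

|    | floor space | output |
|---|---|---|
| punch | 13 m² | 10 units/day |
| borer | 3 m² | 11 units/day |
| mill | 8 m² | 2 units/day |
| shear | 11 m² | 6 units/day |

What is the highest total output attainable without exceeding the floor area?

21

borer + mill + shear: floor space 3 + 8 + 11 = 22 ≤ 23, output 11 + 2 + 6 = 19.
borer + shear: floor space 3 + 11 = 14 ≤ 23, output 11 + 6 = 17.
punch + borer: floor space 13 + 3 = 16 ≤ 23, output 10 + 11 = 21.
Best is punch and borer with total output 21.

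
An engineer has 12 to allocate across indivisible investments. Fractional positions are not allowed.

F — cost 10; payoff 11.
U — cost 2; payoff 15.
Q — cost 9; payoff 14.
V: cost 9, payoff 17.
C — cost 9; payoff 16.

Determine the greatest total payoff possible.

Take U and V: cost 2 + 9 = 11 ≤ 12, payoff 15 + 17 = 32.
No other feasible combination does better.

32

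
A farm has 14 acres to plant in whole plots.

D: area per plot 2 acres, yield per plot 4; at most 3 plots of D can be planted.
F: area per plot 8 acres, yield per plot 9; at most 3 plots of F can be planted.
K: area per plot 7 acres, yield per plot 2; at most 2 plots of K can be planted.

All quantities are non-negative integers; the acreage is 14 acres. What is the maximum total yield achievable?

21

2×D and 1×F: area 12 ≤ 14, yield 2·4 + 1·9 = 17.
3×D and 1×F: area 14 ≤ 14, yield 3·4 + 1·9 = 21.
Best is 21.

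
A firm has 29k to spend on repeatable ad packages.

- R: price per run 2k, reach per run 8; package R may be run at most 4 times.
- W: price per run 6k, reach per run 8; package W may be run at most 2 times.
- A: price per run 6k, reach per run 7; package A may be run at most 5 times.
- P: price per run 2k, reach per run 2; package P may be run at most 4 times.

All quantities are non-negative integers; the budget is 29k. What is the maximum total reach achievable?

This is a bounded integer knapsack.
R has the best ratio (8/2); taking only R gives at most 4×8 = 32 (stopped by the supply cap of 4).
Mixing does better — 4×R, 2×W, 1×A, and 1×P: price 28 ≤ 29, reach 4·8 + 2·8 + 1·7 + 1·2 = 57.

57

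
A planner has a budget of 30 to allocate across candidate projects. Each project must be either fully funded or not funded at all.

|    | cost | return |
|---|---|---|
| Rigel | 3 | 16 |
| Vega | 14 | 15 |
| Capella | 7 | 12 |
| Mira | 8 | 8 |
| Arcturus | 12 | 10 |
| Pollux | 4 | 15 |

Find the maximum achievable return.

58

Allowing fractional choices, the relaxed optimum would be about 60.0, but projects are indivisible.
Rigel + Vega + Capella + Pollux: cost 3 + 14 + 7 + 4 = 28 ≤ 30, return 16 + 15 + 12 + 15 = 58.
Rigel + Vega + Mira + Pollux: cost 3 + 14 + 8 + 4 = 29 ≤ 30, return 16 + 15 + 8 + 15 = 54.
Best is Rigel, Vega, Capella, and Pollux with total return 58.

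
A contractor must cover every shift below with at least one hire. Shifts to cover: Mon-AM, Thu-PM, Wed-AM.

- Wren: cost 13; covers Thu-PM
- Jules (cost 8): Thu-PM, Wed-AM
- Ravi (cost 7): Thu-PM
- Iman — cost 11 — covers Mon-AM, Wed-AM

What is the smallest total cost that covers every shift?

The greedy cost-per-new-shift heuristic would pick Jules and Iman for 19, but a cheaper cover exists.
Choose Ravi and Iman: together they cover Mon-AM, Thu-PM, Wed-AM — every shift.
Total cost: 7 + 11 = 18.
No cover costs less than 18.

18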